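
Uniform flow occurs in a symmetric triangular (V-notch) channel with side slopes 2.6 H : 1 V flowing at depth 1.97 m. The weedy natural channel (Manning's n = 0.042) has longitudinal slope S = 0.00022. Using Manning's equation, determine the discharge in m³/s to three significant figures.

A = z·y² = 2.6×1.97² = 10.09 m²
P = 2y√(1+z²) = 2×1.97×√(1+2.6²) = 10.98 m
R = A/P = 10.09/10.98 = 0.9193 m
Q = (1/n)·A·R^(2/3)·S^(1/2) = (1/0.042) × 10.09 × 0.9193^(2/3) × 0.00022^(1/2) = 3.369 m³/s

3.37 m³/s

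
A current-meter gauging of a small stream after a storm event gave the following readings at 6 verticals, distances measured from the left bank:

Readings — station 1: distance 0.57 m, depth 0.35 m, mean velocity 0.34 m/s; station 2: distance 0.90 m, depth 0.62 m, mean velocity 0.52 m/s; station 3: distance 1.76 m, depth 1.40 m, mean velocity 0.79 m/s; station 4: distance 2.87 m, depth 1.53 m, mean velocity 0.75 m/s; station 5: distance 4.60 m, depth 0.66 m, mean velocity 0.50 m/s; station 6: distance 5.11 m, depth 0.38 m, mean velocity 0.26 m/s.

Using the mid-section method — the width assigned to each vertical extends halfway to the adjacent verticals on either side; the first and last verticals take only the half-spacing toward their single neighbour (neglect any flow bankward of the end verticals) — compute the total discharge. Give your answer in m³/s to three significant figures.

w_1 = (0.90 − 0.57)/2 = 0.165 m; q_1 = 0.34 × 0.35 × 0.165 = 0.01964 m³/s
w_2 = (1.76 − 0.57)/2 = 0.595 m; q_2 = 0.52 × 0.62 × 0.595 = 0.1918 m³/s
w_3 = (2.87 − 0.90)/2 = 0.985 m; q_3 = 0.79 × 1.40 × 0.985 = 1.089 m³/s
w_4 = (4.60 − 1.76)/2 = 1.42 m; q_4 = 0.75 × 1.53 × 1.42 = 1.629 m³/s
w_5 = (5.11 − 2.87)/2 = 1.12 m; q_5 = 0.50 × 0.66 × 1.12 = 0.3696 m³/s
w_6 = (5.11 − 4.60)/2 = 0.255 m; q_6 = 0.26 × 0.38 × 0.255 = 0.02519 m³/s
Q = Σ qᵢ = 3.325 m³/s

3.33 m³/s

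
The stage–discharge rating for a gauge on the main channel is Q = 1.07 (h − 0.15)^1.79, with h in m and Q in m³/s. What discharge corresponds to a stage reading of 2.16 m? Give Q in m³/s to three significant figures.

Q = 1.07 × (2.16 − 0.15)^1.79 = 1.07 × 2.01^1.79 = 3.733 m³/s

3.73 m³/s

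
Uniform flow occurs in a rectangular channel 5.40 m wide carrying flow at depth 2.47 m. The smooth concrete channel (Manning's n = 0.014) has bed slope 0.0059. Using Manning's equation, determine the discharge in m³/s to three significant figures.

86.7 m³/s

A = b·y = 5.40 × 2.47 = 13.34 m²
P = b + 2y = 5.40 + 2×2.47 = 10.34 m
R = A/P = 13.34/10.34 = 1.290 m
Q = (1/n)·A·R^(2/3)·S^(1/2) = (1/0.014) × 13.34 × 1.290^(2/3) × 0.0059^(1/2) = 86.72 m³/s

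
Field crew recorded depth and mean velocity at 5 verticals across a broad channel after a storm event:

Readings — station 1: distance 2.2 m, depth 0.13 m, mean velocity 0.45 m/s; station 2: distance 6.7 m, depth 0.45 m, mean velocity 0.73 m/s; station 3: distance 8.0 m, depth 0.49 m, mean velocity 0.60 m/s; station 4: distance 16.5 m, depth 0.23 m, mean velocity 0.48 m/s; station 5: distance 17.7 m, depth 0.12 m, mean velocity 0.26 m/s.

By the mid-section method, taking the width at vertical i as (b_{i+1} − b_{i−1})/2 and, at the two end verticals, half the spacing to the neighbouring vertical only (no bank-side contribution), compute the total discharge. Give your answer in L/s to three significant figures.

3080 L/s

w_1 = (6.7 − 2.2)/2 = 2.25 m; q_1 = 0.45 × 0.13 × 2.25 = 0.1316 m³/s
w_2 = (8.0 − 2.2)/2 = 2.9 m; q_2 = 0.73 × 0.45 × 2.9 = 0.9527 m³/s
w_3 = (16.5 − 6.7)/2 = 4.9 m; q_3 = 0.60 × 0.49 × 4.9 = 1.441 m³/s
w_4 = (17.7 − 8.0)/2 = 4.85 m; q_4 = 0.48 × 0.23 × 4.85 = 0.5354 m³/s
w_5 = (17.7 − 16.5)/2 = 0.6 m; q_5 = 0.26 × 0.12 × 0.6 = 0.01872 m³/s
Q = Σ qᵢ = 3.079 m³/s
= 3.079 × 1000 = 3079 L/s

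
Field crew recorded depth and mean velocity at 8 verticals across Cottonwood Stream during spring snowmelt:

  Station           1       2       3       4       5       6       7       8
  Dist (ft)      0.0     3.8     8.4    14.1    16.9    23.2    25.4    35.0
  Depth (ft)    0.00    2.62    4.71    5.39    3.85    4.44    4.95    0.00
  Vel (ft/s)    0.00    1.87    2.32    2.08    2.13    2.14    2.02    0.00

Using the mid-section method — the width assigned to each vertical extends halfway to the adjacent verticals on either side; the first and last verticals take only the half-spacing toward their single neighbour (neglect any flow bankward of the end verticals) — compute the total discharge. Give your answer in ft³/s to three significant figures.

w_2 = (8.4 − 0.0)/2 = 4.2 ft; q_2 = 1.87 × 2.62 × 4.2 = 20.58 ft³/s
w_3 = (14.1 − 3.8)/2 = 5.15 ft; q_3 = 2.32 × 4.71 × 5.15 = 56.28 ft³/s
w_4 = (16.9 − 8.4)/2 = 4.25 ft; q_4 = 2.08 × 5.39 × 4.25 = 47.65 ft³/s
w_5 = (23.2 − 14.1)/2 = 4.55 ft; q_5 = 2.13 × 3.85 × 4.55 = 37.31 ft³/s
w_6 = (25.4 − 16.9)/2 = 4.25 ft; q_6 = 2.14 × 4.44 × 4.25 = 40.38 ft³/s
w_7 = (35.0 − 23.2)/2 = 5.9 ft; q_7 = 2.02 × 4.95 × 5.9 = 58.99 ft³/s
Stations 1, 8 contribute zero (depth or velocity is 0).
Q = Σ qᵢ = 261.2 ft³/s

261 ft³/s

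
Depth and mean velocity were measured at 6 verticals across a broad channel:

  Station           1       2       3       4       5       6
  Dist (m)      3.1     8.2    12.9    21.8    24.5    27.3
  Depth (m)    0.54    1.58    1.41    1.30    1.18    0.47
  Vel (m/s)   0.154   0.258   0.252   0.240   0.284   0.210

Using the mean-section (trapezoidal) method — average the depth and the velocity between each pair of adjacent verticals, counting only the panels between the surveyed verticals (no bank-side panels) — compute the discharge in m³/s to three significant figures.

Panel 1-2: Δb = 5.1 m, d̄ = (0.54+1.58)/2 = 1.06, v̄ = (0.154+0.258)/2 = 0.206 → q = 5.1×1.06×0.206 = 1.114 m³/s
Panel 2-3: Δb = 4.7 m, d̄ = (1.58+1.41)/2 = 1.495, v̄ = (0.258+0.252)/2 = 0.255 → q = 4.7×1.495×0.255 = 1.792 m³/s
Panel 3-4: Δb = 8.9 m, d̄ = (1.41+1.30)/2 = 1.355, v̄ = (0.252+0.240)/2 = 0.246 → q = 8.9×1.355×0.246 = 2.967 m³/s
Panel 4-5: Δb = 2.7 m, d̄ = (1.30+1.18)/2 = 1.24, v̄ = (0.240+0.284)/2 = 0.262 → q = 2.7×1.24×0.262 = 0.8772 m³/s
Panel 5-6: Δb = 2.8 m, d̄ = (1.18+0.47)/2 = 0.825, v̄ = (0.284+0.210)/2 = 0.247 → q = 2.8×0.825×0.247 = 0.5706 m³/s
Q = Σ q = 7.320 m³/s

7.32 m³/s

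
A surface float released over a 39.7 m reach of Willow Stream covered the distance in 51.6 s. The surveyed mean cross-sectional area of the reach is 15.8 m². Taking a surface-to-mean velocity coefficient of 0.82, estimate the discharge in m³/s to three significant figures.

v_surface = L / t̄ = 39.7 / 51.6 = 0.7694 m/s
v_mean = 0.82 × 0.7694 = 0.6309 m/s
Q = A × v_mean = 15.8 × 0.6309 = 9.968 m³/s

9.97 m³/s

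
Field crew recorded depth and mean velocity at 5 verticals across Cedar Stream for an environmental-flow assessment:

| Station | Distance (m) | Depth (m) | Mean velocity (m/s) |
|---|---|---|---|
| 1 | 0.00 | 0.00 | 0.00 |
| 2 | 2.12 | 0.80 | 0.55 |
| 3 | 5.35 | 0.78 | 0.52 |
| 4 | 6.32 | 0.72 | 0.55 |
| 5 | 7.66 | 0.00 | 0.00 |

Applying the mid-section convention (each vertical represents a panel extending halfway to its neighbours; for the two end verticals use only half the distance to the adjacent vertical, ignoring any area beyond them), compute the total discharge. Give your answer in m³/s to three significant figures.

w_2 = (5.35 − 0.00)/2 = 2.675 m; q_2 = 0.55 × 0.80 × 2.675 = 1.177 m³/s
w_3 = (6.32 − 2.12)/2 = 2.1 m; q_3 = 0.52 × 0.78 × 2.1 = 0.8518 m³/s
w_4 = (7.66 − 5.35)/2 = 1.155 m; q_4 = 0.55 × 0.72 × 1.155 = 0.4574 m³/s
Stations 1, 5 contribute zero (depth or velocity is 0).
Q = Σ qᵢ = 2.486 m³/s

2.49 m³/s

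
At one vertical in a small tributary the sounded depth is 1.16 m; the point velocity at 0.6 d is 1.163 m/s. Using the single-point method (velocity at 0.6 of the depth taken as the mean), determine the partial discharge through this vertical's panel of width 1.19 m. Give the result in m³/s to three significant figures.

1.61 m³/s

v̄ = v₀.₆ = 1.163 m/s
q = v̄ × d × w = 1.163 × 1.16 × 1.19 = 1.605 m³/s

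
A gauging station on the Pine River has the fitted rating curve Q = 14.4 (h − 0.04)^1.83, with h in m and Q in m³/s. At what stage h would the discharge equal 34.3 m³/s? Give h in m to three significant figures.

h − h₀ = (Q/C)^(1/b) = (34.3/14.4)^(1/1.83) = 1.607 m
h = 0.04 + 1.607 = 1.647 m

1.65 m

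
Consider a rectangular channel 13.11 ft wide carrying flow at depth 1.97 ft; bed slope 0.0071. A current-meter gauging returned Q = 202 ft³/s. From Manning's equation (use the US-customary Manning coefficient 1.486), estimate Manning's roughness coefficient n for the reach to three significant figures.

0.0211

A = b·y = 13.11 × 1.97 = 25.83 ft²
P = b + 2y = 13.11 + 2×1.97 = 17.05 ft
R = A/P = 25.83/17.05 = 1.515 ft
n = (1.486/Q)·A·R^(2/3)·S^(1/2) = (1.486/202) × 25.83 × 1.319 × 0.08426 = 0.02112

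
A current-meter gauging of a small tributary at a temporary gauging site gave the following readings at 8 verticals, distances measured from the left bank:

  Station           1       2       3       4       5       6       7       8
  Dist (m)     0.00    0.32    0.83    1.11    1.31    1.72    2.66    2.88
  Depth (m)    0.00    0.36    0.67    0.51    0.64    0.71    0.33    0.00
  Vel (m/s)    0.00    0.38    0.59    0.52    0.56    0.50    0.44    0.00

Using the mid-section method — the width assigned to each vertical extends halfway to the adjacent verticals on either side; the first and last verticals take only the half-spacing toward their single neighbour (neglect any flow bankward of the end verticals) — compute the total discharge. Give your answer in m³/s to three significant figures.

w_2 = (0.83 − 0.00)/2 = 0.415 m; q_2 = 0.38 × 0.36 × 0.415 = 0.05677 m³/s
w_3 = (1.11 − 0.32)/2 = 0.395 m; q_3 = 0.59 × 0.67 × 0.395 = 0.1561 m³/s
w_4 = (1.31 − 0.83)/2 = 0.24 m; q_4 = 0.52 × 0.51 × 0.24 = 0.06365 m³/s
w_5 = (1.72 − 1.11)/2 = 0.305 m; q_5 = 0.56 × 0.64 × 0.305 = 0.1093 m³/s
w_6 = (2.66 − 1.31)/2 = 0.675 m; q_6 = 0.50 × 0.71 × 0.675 = 0.2396 m³/s
w_7 = (2.88 − 1.72)/2 = 0.58 m; q_7 = 0.44 × 0.33 × 0.58 = 0.08422 m³/s
Stations 1, 8 contribute zero (depth or velocity is 0).
Q = Σ qᵢ = 0.7097 m³/s

0.710 m³/s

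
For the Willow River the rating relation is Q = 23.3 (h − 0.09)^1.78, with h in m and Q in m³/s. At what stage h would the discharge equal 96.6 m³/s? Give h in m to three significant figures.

h − h₀ = (Q/C)^(1/b) = (96.6/23.3)^(1/1.78) = 2.223 m
h = 0.09 + 2.223 = 2.313 m

2.31 m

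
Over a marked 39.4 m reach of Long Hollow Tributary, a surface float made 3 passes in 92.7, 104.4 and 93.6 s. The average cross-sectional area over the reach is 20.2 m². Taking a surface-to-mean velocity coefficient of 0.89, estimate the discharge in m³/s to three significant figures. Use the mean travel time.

t̄ = (92.7 + 104.4 + 93.6) / 3 = 96.9 s
v_surface = L / t̄ = 39.4 / 96.9 = 0.4066 m/s
v_mean = 0.89 × 0.4066 = 0.3619 m/s
Q = A × v_mean = 20.2 × 0.3619 = 7.310 m³/s

7.31 m³/s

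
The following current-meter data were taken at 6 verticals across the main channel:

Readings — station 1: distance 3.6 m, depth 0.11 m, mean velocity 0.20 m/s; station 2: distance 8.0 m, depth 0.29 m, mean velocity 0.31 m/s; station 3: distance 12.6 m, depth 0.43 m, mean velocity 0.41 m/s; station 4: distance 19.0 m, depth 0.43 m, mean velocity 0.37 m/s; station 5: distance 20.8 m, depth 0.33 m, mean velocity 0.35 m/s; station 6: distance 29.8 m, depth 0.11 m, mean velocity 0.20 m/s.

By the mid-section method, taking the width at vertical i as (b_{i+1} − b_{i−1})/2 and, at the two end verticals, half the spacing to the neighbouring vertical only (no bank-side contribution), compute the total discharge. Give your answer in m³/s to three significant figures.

w_1 = (8.0 − 3.6)/2 = 2.2 m; q_1 = 0.20 × 0.11 × 2.2 = 0.04840 m³/s
w_2 = (12.6 − 3.6)/2 = 4.5 m; q_2 = 0.31 × 0.29 × 4.5 = 0.4046 m³/s
w_3 = (19.0 − 8.0)/2 = 5.5 m; q_3 = 0.41 × 0.43 × 5.5 = 0.9697 m³/s
w_4 = (20.8 − 12.6)/2 = 4.1 m; q_4 = 0.37 × 0.43 × 4.1 = 0.6523 m³/s
w_5 = (29.8 − 19.0)/2 = 5.4 m; q_5 = 0.35 × 0.33 × 5.4 = 0.6237 m³/s
w_6 = (29.8 − 20.8)/2 = 4.5 m; q_6 = 0.20 × 0.11 × 4.5 = 0.09900 m³/s
Q = Σ qᵢ = 2.798 m³/s

2.80 m³/s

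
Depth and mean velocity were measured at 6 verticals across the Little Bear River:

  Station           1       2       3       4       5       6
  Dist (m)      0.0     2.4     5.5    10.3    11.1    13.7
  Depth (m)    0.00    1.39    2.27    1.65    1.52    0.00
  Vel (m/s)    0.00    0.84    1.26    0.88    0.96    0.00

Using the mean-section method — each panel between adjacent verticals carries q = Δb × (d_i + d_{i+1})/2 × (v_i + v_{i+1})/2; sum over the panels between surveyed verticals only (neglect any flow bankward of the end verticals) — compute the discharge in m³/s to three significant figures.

Panel 1-2: Δb = 2.4 m, d̄ = (0.00+1.39)/2 = 0.695, v̄ = (0.00+0.84)/2 = 0.42 → q = 2.4×0.695×0.42 = 0.7006 m³/s
Panel 2-3: Δb = 3.1 m, d̄ = (1.39+2.27)/2 = 1.83, v̄ = (0.84+1.26)/2 = 1.05 → q = 3.1×1.83×1.05 = 5.957 m³/s
Panel 3-4: Δb = 4.8 m, d̄ = (2.27+1.65)/2 = 1.96, v̄ = (1.26+0.88)/2 = 1.07 → q = 4.8×1.96×1.07 = 10.07 m³/s
Panel 4-5: Δb = 0.8 m, d̄ = (1.65+1.52)/2 = 1.585, v̄ = (0.88+0.96)/2 = 0.92 → q = 0.8×1.585×0.92 = 1.167 m³/s
Panel 5-6: Δb = 2.6 m, d̄ = (1.52+0.00)/2 = 0.76, v̄ = (0.96+0.00)/2 = 0.48 → q = 2.6×0.76×0.48 = 0.9485 m³/s
Q = Σ q = 18.84 m³/s

18.8 m³/s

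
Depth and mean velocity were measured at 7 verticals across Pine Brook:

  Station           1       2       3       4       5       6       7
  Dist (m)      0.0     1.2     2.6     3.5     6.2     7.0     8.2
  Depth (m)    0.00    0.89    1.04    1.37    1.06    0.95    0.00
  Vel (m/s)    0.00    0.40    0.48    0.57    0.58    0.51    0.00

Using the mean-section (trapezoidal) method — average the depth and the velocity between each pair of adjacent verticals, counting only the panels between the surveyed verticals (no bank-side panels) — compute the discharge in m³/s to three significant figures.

Panel 1-2: Δb = 1.2 m, d̄ = (0.00+0.89)/2 = 0.445, v̄ = (0.00+0.40)/2 = 0.2 → q = 1.2×0.445×0.2 = 0.1068 m³/s
Panel 2-3: Δb = 1.4 m, d̄ = (0.89+1.04)/2 = 0.965, v̄ = (0.40+0.48)/2 = 0.44 → q = 1.4×0.965×0.44 = 0.5944 m³/s
Panel 3-4: Δb = 0.9 m, d̄ = (1.04+1.37)/2 = 1.205, v̄ = (0.48+0.57)/2 = 0.525 → q = 0.9×1.205×0.525 = 0.5694 m³/s
Panel 4-5: Δb = 2.7 m, d̄ = (1.37+1.06)/2 = 1.215, v̄ = (0.57+0.58)/2 = 0.575 → q = 2.7×1.215×0.575 = 1.886 m³/s
Panel 5-6: Δb = 0.8 m, d̄ = (1.06+0.95)/2 = 1.005, v̄ = (0.58+0.51)/2 = 0.545 → q = 0.8×1.005×0.545 = 0.4382 m³/s
Panel 6-7: Δb = 1.2 m, d̄ = (0.95+0.00)/2 = 0.475, v̄ = (0.51+0.00)/2 = 0.255 → q = 1.2×0.475×0.255 = 0.1454 m³/s
Q = Σ q = 3.740 m³/s

3.74 m³/s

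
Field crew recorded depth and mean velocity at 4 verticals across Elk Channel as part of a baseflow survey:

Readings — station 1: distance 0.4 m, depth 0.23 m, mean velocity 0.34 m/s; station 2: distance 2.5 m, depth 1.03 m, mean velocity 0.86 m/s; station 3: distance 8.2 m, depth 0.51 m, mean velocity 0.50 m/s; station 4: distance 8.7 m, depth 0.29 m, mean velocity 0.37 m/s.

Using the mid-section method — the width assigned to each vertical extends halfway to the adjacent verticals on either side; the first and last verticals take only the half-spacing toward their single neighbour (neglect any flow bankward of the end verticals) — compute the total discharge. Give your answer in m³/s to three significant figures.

4.35 m³/s

w_1 = (2.5 − 0.4)/2 = 1.05 m; q_1 = 0.34 × 0.23 × 1.05 = 0.08211 m³/s
w_2 = (8.2 − 0.4)/2 = 3.9 m; q_2 = 0.86 × 1.03 × 3.9 = 3.455 m³/s
w_3 = (8.7 − 2.5)/2 = 3.1 m; q_3 = 0.50 × 0.51 × 3.1 = 0.7905 m³/s
w_4 = (8.7 − 8.2)/2 = 0.25 m; q_4 = 0.37 × 0.29 × 0.25 = 0.02683 m³/s
Q = Σ qᵢ = 4.354 m³/s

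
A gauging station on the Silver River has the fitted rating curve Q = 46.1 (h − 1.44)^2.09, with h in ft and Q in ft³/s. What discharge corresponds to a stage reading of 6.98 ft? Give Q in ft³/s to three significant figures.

1650 ft³/s

Q = 46.1 × (6.98 − 1.44)^2.09 = 46.1 × 5.54^2.09 = 1651 ft³/s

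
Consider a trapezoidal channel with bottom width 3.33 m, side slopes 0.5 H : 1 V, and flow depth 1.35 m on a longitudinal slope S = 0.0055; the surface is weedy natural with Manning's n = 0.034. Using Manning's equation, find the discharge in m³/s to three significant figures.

A = (b + z·y)·y = (3.33 + 0.5×1.35)×1.35 = 5.407 m²
P = b + 2y√(1+z²) = 3.33 + 2×1.35×√(1+0.5²) = 6.349 m
R = A/P = 5.407/6.349 = 0.8516 m
Q = (1/n)·A·R^(2/3)·S^(1/2) = (1/0.034) × 5.407 × 0.8516^(2/3) × 0.0055^(1/2) = 10.60 m³/s

10.6 m³/s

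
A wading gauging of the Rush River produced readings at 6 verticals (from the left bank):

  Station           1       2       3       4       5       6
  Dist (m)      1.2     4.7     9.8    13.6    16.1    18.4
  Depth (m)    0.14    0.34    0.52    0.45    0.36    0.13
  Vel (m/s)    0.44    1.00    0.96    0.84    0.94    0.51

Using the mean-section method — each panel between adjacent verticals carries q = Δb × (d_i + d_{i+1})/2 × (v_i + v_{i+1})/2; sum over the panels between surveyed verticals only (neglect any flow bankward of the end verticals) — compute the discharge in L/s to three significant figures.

5720 L/s

Panel 1-2: Δb = 3.5 m, d̄ = (0.14+0.34)/2 = 0.24, v̄ = (0.44+1.00)/2 = 0.72 → q = 3.5×0.24×0.72 = 0.6048 m³/s
Panel 2-3: Δb = 5.1 m, d̄ = (0.34+0.52)/2 = 0.43, v̄ = (1.00+0.96)/2 = 0.98 → q = 5.1×0.43×0.98 = 2.149 m³/s
Panel 3-4: Δb = 3.8 m, d̄ = (0.52+0.45)/2 = 0.485, v̄ = (0.96+0.84)/2 = 0.9 → q = 3.8×0.485×0.9 = 1.659 m³/s
Panel 4-5: Δb = 2.5 m, d̄ = (0.45+0.36)/2 = 0.405, v̄ = (0.84+0.94)/2 = 0.89 → q = 2.5×0.405×0.89 = 0.9011 m³/s
Panel 5-6: Δb = 2.3 m, d̄ = (0.36+0.13)/2 = 0.245, v̄ = (0.94+0.51)/2 = 0.725 → q = 2.3×0.245×0.725 = 0.4085 m³/s
Q = Σ q = 5.722 m³/s
= 5.722 × 1000 = 5722 L/s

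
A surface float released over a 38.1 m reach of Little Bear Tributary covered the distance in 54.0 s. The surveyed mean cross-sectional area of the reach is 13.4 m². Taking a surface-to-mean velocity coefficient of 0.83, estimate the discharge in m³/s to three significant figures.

v_surface = L / t̄ = 38.1 / 54 = 0.7056 m/s
v_mean = 0.83 × 0.7056 = 0.5856 m/s
Q = A × v_mean = 13.4 × 0.5856 = 7.847 m³/s

7.85 m³/s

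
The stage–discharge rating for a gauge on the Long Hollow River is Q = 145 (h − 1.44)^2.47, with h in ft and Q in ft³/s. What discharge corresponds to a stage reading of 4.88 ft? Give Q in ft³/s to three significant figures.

3070 ft³/s

Q = 145 × (4.88 − 1.44)^2.47 = 145 × 3.44^2.47 = 3067 ft³/s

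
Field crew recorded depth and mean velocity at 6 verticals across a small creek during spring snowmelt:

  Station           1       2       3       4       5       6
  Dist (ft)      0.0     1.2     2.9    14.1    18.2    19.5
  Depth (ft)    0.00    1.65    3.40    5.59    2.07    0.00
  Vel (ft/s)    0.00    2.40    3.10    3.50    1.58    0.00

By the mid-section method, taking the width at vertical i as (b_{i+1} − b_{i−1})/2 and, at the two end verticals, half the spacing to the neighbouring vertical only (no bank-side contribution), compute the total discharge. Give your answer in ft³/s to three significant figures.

w_2 = (2.9 − 0.0)/2 = 1.45 ft; q_2 = 2.40 × 1.65 × 1.45 = 5.742 ft³/s
w_3 = (14.1 − 1.2)/2 = 6.45 ft; q_3 = 3.10 × 3.40 × 6.45 = 67.98 ft³/s
w_4 = (18.2 − 2.9)/2 = 7.65 ft; q_4 = 3.50 × 5.59 × 7.65 = 149.7 ft³/s
w_5 = (19.5 − 14.1)/2 = 2.7 ft; q_5 = 1.58 × 2.07 × 2.7 = 8.831 ft³/s
Stations 1, 6 contribute zero (depth or velocity is 0).
Q = Σ qᵢ = 232.2 ft³/s

232 ft³/s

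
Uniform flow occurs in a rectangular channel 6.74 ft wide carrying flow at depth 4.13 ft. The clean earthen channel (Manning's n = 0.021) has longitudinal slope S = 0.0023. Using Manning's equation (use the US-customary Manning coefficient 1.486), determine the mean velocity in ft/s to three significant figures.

A = b·y = 6.74 × 4.13 = 27.84 ft²
P = b + 2y = 6.74 + 2×4.13 = 15.00 ft
R = A/P = 27.84/15.00 = 1.856 ft
Q = (1.486/n)·A·R^(2/3)·S^(1/2) = (1.486/0.021) × 27.84 × 1.856^(2/3) × 0.0023^(1/2) = 142.7 ft³/s
V = Q/A = 142.7/27.84 = 5.125 ft/s

5.12 ft/s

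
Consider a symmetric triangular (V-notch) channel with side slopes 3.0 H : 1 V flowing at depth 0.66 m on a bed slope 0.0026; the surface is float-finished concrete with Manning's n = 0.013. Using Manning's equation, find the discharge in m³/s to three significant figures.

A = z·y² = 3.0×0.66² = 1.307 m²
P = 2y√(1+z²) = 2×0.66×√(1+3.0²) = 4.174 m
R = A/P = 1.307/4.174 = 0.3131 m
Q = (1/n)·A·R^(2/3)·S^(1/2) = (1/0.013) × 1.307 × 0.3131^(2/3) × 0.0026^(1/2) = 2.363 m³/s

2.36 m³/s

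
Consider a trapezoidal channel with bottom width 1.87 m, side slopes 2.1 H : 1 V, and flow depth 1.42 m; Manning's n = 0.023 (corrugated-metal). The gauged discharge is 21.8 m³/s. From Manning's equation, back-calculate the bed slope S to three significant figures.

A = (b + z·y)·y = (1.87 + 2.1×1.42)×1.42 = 6.890 m²
P = b + 2y√(1+z²) = 1.87 + 2×1.42×√(1+2.1²) = 8.476 m
R = A/P = 6.890/8.476 = 0.8129 m
S = (Q·n / (1·A·R^(2/3)))² = (21.8×0.023 / (1×6.890×0.8710))² = 0.006981

0.00698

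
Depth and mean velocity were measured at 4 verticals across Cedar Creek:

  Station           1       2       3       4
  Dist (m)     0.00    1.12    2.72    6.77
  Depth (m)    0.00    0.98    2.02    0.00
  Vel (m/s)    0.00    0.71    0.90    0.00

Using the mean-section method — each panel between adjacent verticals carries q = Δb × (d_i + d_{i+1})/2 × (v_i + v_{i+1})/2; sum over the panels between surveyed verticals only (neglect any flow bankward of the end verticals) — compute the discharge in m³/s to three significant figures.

Panel 1-2: Δb = 1.12 m, d̄ = (0.00+0.98)/2 = 0.49, v̄ = (0.00+0.71)/2 = 0.355 → q = 1.12×0.49×0.355 = 0.1948 m³/s
Panel 2-3: Δb = 1.6 m, d̄ = (0.98+2.02)/2 = 1.5, v̄ = (0.71+0.90)/2 = 0.805 → q = 1.6×1.5×0.805 = 1.932 m³/s
Panel 3-4: Δb = 4.05 m, d̄ = (2.02+0.00)/2 = 1.01, v̄ = (0.90+0.00)/2 = 0.45 → q = 4.05×1.01×0.45 = 1.841 m³/s
Q = Σ q = 3.968 m³/s

3.97 m³/s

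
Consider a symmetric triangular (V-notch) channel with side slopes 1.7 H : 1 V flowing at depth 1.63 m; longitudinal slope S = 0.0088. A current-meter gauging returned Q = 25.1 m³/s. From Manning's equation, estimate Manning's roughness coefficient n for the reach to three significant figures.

A = z·y² = 1.7×1.63² = 4.517 m²
P = 2y√(1+z²) = 2×1.63×√(1+1.7²) = 6.430 m
R = A/P = 4.517/6.430 = 0.7025 m
n = (1/Q)·A·R^(2/3)·S^(1/2) = (1/25.1) × 4.517 × 0.7902 × 0.09381 = 0.01334

0.0133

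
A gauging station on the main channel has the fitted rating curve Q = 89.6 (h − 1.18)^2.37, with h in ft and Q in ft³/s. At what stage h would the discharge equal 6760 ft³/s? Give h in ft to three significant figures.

7.38 ft

h − h₀ = (Q/C)^(1/b) = (6760/89.6)^(1/2.37) = 6.198 ft
h = 1.18 + 6.198 = 7.378 ft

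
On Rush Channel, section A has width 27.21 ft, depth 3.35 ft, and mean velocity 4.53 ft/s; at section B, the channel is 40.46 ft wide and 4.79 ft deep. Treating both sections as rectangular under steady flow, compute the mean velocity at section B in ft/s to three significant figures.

2.13 ft/s

Q = A₁V₁ = (27.21×3.35) × 4.53 = 412.9 ft³/s
A₂ = 40.46 × 4.79 = 193.8 ft²
V₂ = Q/A₂ = 412.9/193.8 = 2.131 ft/s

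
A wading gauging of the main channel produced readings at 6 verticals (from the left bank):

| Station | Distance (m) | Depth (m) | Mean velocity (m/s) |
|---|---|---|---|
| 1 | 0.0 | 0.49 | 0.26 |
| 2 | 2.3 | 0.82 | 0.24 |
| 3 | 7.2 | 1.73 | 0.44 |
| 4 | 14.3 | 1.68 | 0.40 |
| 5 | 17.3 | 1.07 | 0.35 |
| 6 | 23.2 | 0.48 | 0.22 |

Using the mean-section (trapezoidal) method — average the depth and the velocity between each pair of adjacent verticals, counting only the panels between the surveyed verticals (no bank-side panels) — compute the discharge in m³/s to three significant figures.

Panel 1-2: Δb = 2.3 m, d̄ = (0.49+0.82)/2 = 0.655, v̄ = (0.26+0.24)/2 = 0.25 → q = 2.3×0.655×0.25 = 0.3766 m³/s
Panel 2-3: Δb = 4.9 m, d̄ = (0.82+1.73)/2 = 1.275, v̄ = (0.24+0.44)/2 = 0.34 → q = 4.9×1.275×0.34 = 2.124 m³/s
Panel 3-4: Δb = 7.1 m, d̄ = (1.73+1.68)/2 = 1.705, v̄ = (0.44+0.40)/2 = 0.42 → q = 7.1×1.705×0.42 = 5.084 m³/s
Panel 4-5: Δb = 3 m, d̄ = (1.68+1.07)/2 = 1.375, v̄ = (0.40+0.35)/2 = 0.375 → q = 3×1.375×0.375 = 1.547 m³/s
Panel 5-6: Δb = 5.9 m, d̄ = (1.07+0.48)/2 = 0.775, v̄ = (0.35+0.22)/2 = 0.285 → q = 5.9×0.775×0.285 = 1.303 m³/s
Q = Σ q = 10.44 m³/s

10.4 m³/s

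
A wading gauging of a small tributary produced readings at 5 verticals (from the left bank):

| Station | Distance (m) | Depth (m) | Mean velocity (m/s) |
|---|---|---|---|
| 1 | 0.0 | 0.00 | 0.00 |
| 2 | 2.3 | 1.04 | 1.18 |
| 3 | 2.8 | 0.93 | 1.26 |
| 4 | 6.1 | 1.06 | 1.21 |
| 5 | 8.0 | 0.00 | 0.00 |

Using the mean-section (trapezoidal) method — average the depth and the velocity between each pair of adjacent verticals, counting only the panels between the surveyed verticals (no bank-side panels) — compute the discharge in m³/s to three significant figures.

Panel 1-2: Δb = 2.3 m, d̄ = (0.00+1.04)/2 = 0.52, v̄ = (0.00+1.18)/2 = 0.59 → q = 2.3×0.52×0.59 = 0.7056 m³/s
Panel 2-3: Δb = 0.5 m, d̄ = (1.04+0.93)/2 = 0.985, v̄ = (1.18+1.26)/2 = 1.22 → q = 0.5×0.985×1.22 = 0.6009 m³/s
Panel 3-4: Δb = 3.3 m, d̄ = (0.93+1.06)/2 = 0.995, v̄ = (1.26+1.21)/2 = 1.235 → q = 3.3×0.995×1.235 = 4.055 m³/s
Panel 4-5: Δb = 1.9 m, d̄ = (1.06+0.00)/2 = 0.53, v̄ = (1.21+0.00)/2 = 0.605 → q = 1.9×0.53×0.605 = 0.6092 m³/s
Q = Σ q = 5.971 m³/s

5.97 m³/s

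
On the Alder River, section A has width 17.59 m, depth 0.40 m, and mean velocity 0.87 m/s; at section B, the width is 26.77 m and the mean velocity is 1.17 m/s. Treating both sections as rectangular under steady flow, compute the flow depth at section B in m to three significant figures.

0.195 m

Q = A₁V₁ = (17.59×0.40) × 0.87 = 6.121 m³/s
d₂ = Q/(b₂ V₂) = 6.121/(26.77×1.17) = 0.1954 m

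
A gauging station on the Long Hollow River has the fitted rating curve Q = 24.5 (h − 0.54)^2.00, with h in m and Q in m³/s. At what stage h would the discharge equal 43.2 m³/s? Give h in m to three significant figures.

1.87 m

h − h₀ = (Q/C)^(1/b) = (43.2/24.5)^(1/2.00) = 1.328 m
h = 0.54 + 1.328 = 1.868 m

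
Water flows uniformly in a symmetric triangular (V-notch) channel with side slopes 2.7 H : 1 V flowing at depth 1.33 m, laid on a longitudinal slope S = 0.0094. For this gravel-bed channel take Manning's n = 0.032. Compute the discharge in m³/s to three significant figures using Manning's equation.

10.6 m³/s

A = z·y² = 2.7×1.33² = 4.776 m²
P = 2y√(1+z²) = 2×1.33×√(1+2.7²) = 7.659 m
R = A/P = 4.776/7.659 = 0.6236 m
Q = (1/n)·A·R^(2/3)·S^(1/2) = (1/0.032) × 4.776 × 0.6236^(2/3) × 0.0094^(1/2) = 10.56 m³/s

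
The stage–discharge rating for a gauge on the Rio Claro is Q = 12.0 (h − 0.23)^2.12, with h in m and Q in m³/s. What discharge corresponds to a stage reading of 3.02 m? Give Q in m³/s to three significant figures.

106 m³/s

Q = 12.0 × (3.02 − 0.23)^2.12 = 12.0 × 2.79^2.12 = 105.6 m³/s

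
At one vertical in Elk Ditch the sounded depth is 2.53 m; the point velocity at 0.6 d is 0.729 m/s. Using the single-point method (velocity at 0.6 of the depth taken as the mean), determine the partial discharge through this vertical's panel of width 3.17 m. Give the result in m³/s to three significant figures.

5.85 m³/s

v̄ = v₀.₆ = 0.729 m/s
q = v̄ × d × w = 0.7290 × 2.53 × 3.17 = 5.847 m³/s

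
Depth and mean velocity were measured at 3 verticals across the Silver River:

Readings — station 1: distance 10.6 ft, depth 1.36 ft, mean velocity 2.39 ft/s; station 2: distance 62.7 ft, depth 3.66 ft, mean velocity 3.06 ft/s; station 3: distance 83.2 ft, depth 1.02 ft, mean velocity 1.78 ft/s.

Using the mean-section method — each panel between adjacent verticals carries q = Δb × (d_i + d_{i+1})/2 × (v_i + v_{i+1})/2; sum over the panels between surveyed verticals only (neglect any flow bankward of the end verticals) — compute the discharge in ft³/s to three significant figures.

Panel 1-2: Δb = 52.1 ft, d̄ = (1.36+3.66)/2 = 2.51, v̄ = (2.39+3.06)/2 = 2.725 → q = 52.1×2.51×2.725 = 356.4 ft³/s
Panel 2-3: Δb = 20.5 ft, d̄ = (3.66+1.02)/2 = 2.34, v̄ = (3.06+1.78)/2 = 2.42 → q = 20.5×2.34×2.42 = 116.1 ft³/s
Q = Σ q = 472.4 ft³/s

472 ft³/s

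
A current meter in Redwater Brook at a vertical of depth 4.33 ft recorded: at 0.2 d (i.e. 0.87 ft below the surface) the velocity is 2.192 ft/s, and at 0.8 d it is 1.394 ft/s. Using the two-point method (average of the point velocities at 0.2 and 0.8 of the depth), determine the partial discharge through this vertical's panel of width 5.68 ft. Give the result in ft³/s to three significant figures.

v̄ = (2.192 + 1.394) / 2 = 1.793 ft/s
q = v̄ × d × w = 1.793 × 4.33 × 5.68 = 44.10 ft³/s

44.1 ft³/s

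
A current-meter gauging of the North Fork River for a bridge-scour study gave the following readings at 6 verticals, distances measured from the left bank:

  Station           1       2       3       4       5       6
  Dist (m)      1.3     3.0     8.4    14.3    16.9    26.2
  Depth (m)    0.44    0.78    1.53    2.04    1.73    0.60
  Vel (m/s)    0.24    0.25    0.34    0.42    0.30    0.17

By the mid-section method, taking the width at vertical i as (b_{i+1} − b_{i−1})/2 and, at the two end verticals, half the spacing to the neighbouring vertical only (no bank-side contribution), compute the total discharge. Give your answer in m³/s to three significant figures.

10.9 m³/s

w_1 = (3.0 − 1.3)/2 = 0.85 m; q_1 = 0.24 × 0.44 × 0.85 = 0.08976 m³/s
w_2 = (8.4 − 1.3)/2 = 3.55 m; q_2 = 0.25 × 0.78 × 3.55 = 0.6923 m³/s
w_3 = (14.3 − 3.0)/2 = 5.65 m; q_3 = 0.34 × 1.53 × 5.65 = 2.939 m³/s
w_4 = (16.9 − 8.4)/2 = 4.25 m; q_4 = 0.42 × 2.04 × 4.25 = 3.641 m³/s
w_5 = (26.2 − 14.3)/2 = 5.95 m; q_5 = 0.30 × 1.73 × 5.95 = 3.088 m³/s
w_6 = (26.2 − 16.9)/2 = 4.65 m; q_6 = 0.17 × 0.60 × 4.65 = 0.4743 m³/s
Q = Σ qᵢ = 10.92 m³/s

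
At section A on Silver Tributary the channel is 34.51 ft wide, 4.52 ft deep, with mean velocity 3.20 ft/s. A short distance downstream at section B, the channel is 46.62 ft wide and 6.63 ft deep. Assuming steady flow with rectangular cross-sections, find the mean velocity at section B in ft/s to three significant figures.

1.61 ft/s

Q = A₁V₁ = (34.51×4.52) × 3.20 = 499.2 ft³/s
A₂ = 46.62 × 6.63 = 309.1 ft²
V₂ = Q/A₂ = 499.2/309.1 = 1.615 ft/s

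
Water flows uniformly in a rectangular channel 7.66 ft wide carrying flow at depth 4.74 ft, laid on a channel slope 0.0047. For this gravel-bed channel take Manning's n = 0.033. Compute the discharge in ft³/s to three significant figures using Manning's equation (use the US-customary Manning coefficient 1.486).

185 ft³/s

A = b·y = 7.66 × 4.74 = 36.31 ft²
P = b + 2y = 7.66 + 2×4.74 = 17.14 ft
R = A/P = 36.31/17.14 = 2.118 ft
Q = (1.486/n)·A·R^(2/3)·S^(1/2) = (1.486/0.033) × 36.31 × 2.118^(2/3) × 0.0047^(1/2) = 184.9 ft³/s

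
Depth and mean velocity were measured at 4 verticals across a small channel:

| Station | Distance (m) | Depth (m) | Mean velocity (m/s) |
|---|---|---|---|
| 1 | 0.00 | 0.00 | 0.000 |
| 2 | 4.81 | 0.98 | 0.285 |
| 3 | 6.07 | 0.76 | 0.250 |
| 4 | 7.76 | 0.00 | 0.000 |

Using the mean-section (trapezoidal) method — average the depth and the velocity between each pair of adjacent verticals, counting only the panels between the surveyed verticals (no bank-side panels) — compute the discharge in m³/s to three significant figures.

0.709 m³/s

Panel 1-2: Δb = 4.81 m, d̄ = (0.00+0.98)/2 = 0.49, v̄ = (0.000+0.285)/2 = 0.1425 → q = 4.81×0.49×0.1425 = 0.3359 m³/s
Panel 2-3: Δb = 1.26 m, d̄ = (0.98+0.76)/2 = 0.87, v̄ = (0.285+0.250)/2 = 0.2675 → q = 1.26×0.87×0.2675 = 0.2932 m³/s
Panel 3-4: Δb = 1.69 m, d̄ = (0.76+0.00)/2 = 0.38, v̄ = (0.250+0.000)/2 = 0.125 → q = 1.69×0.38×0.125 = 0.08028 m³/s
Q = Σ q = 0.7094 m³/s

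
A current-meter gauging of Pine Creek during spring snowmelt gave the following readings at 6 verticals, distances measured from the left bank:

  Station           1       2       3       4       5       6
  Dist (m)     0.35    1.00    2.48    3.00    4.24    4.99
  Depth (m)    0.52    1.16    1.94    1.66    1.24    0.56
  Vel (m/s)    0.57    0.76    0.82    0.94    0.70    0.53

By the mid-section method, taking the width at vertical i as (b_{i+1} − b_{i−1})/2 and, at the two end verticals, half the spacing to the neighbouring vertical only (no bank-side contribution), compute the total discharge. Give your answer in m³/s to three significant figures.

4.97 m³/s

w_1 = (1.00 − 0.35)/2 = 0.325 m; q_1 = 0.57 × 0.52 × 0.325 = 0.09633 m³/s
w_2 = (2.48 − 0.35)/2 = 1.065 m; q_2 = 0.76 × 1.16 × 1.065 = 0.9389 m³/s
w_3 = (3.00 − 1.00)/2 = 1 m; q_3 = 0.82 × 1.94 × 1 = 1.591 m³/s
w_4 = (4.24 − 2.48)/2 = 0.88 m; q_4 = 0.94 × 1.66 × 0.88 = 1.373 m³/s
w_5 = (4.99 − 3.00)/2 = 0.995 m; q_5 = 0.70 × 1.24 × 0.995 = 0.8637 m³/s
w_6 = (4.99 − 4.24)/2 = 0.375 m; q_6 = 0.53 × 0.56 × 0.375 = 0.1113 m³/s
Q = Σ qᵢ = 4.974 m³/s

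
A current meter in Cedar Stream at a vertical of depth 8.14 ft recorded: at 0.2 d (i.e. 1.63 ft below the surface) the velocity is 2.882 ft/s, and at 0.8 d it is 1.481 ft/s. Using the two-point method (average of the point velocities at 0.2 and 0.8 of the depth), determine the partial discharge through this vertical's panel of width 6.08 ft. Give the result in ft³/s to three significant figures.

108 ft³/s

v̄ = (2.882 + 1.481) / 2 = 2.182 ft/s
q = v̄ × d × w = 2.182 × 8.14 × 6.08 = 108.0 ft³/s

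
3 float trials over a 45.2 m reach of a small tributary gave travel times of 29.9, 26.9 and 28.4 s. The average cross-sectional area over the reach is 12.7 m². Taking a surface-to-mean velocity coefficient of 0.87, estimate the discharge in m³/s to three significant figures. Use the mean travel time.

t̄ = (29.9 + 26.9 + 28.4) / 3 = 28.4 s
v_surface = L / t̄ = 45.2 / 28.4 = 1.592 m/s
v_mean = 0.87 × 1.592 = 1.385 m/s
Q = A × v_mean = 12.7 × 1.385 = 17.59 m³/s

17.6 m³/s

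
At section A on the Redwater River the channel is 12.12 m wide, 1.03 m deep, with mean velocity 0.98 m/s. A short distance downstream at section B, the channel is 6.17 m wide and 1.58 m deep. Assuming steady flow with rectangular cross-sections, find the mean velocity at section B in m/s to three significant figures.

Q = A₁V₁ = (12.12×1.03) × 0.98 = 12.23 m³/s
A₂ = 6.17 × 1.58 = 9.749 m²
V₂ = Q/A₂ = 12.23/9.749 = 1.255 m/s

1.25 m/s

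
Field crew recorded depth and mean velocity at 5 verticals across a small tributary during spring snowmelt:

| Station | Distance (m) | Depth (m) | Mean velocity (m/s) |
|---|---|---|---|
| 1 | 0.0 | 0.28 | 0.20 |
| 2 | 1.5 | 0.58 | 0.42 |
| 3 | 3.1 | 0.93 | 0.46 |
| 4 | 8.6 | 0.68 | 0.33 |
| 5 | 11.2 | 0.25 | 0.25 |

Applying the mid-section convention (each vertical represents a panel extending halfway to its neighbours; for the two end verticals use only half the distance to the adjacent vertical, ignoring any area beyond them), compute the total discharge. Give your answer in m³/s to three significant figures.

w_1 = (1.5 − 0.0)/2 = 0.75 m; q_1 = 0.20 × 0.28 × 0.75 = 0.04200 m³/s
w_2 = (3.1 − 0.0)/2 = 1.55 m; q_2 = 0.42 × 0.58 × 1.55 = 0.3776 m³/s
w_3 = (8.6 − 1.5)/2 = 3.55 m; q_3 = 0.46 × 0.93 × 3.55 = 1.519 m³/s
w_4 = (11.2 − 3.1)/2 = 4.05 m; q_4 = 0.33 × 0.68 × 4.05 = 0.9088 m³/s
w_5 = (11.2 − 8.6)/2 = 1.3 m; q_5 = 0.25 × 0.25 × 1.3 = 0.08125 m³/s
Q = Σ qᵢ = 2.928 m³/s

2.93 m³/s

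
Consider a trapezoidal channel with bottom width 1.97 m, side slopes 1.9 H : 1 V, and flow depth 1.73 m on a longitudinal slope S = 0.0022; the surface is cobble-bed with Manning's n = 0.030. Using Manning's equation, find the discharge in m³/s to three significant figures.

A = (b + z·y)·y = (1.97 + 1.9×1.73)×1.73 = 9.095 m²
P = b + 2y√(1+z²) = 1.97 + 2×1.73×√(1+1.9²) = 9.399 m
R = A/P = 9.095/9.399 = 0.9676 m
Q = (1/n)·A·R^(2/3)·S^(1/2) = (1/0.030) × 9.095 × 0.9676^(2/3) × 0.0022^(1/2) = 13.91 m³/s

13.9 m³/s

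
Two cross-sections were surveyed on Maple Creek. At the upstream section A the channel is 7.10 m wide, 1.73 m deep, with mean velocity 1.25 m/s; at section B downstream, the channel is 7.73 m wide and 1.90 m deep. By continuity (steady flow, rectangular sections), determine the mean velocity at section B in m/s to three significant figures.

Q = A₁V₁ = (7.10×1.73) × 1.25 = 15.35 m³/s
A₂ = 7.73 × 1.90 = 14.69 m²
V₂ = Q/A₂ = 15.35/14.69 = 1.045 m/s

1.05 m/s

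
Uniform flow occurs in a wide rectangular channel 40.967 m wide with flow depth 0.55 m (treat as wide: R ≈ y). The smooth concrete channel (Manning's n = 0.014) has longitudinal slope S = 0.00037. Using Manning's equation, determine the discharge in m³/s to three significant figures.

A = b·y = 40.967 × 0.55 = 22.53 m²
Wide channel: R ≈ y = 0.55 m
Q = (1/n)·A·R^(2/3)·S^(1/2) = (1/0.014) × 22.53 × 0.5500^(2/3) × 0.00037^(1/2) = 20.78 m³/s

20.8 m³/s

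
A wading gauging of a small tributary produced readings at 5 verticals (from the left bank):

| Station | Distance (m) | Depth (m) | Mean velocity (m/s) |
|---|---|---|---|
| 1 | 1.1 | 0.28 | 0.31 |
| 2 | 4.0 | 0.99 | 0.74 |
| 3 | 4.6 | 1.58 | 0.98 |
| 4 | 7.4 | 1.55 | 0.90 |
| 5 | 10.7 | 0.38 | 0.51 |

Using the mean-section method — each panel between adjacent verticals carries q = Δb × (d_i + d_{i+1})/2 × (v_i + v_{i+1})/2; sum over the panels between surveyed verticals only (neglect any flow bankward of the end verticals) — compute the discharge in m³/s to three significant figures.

Panel 1-2: Δb = 2.9 m, d̄ = (0.28+0.99)/2 = 0.635, v̄ = (0.31+0.74)/2 = 0.525 → q = 2.9×0.635×0.525 = 0.9668 m³/s
Panel 2-3: Δb = 0.6 m, d̄ = (0.99+1.58)/2 = 1.285, v̄ = (0.74+0.98)/2 = 0.86 → q = 0.6×1.285×0.86 = 0.6631 m³/s
Panel 3-4: Δb = 2.8 m, d̄ = (1.58+1.55)/2 = 1.565, v̄ = (0.98+0.90)/2 = 0.94 → q = 2.8×1.565×0.94 = 4.119 m³/s
Panel 4-5: Δb = 3.3 m, d̄ = (1.55+0.38)/2 = 0.965, v̄ = (0.90+0.51)/2 = 0.705 → q = 3.3×0.965×0.705 = 2.245 m³/s
Q = Σ q = 7.994 m³/s

7.99 m³/s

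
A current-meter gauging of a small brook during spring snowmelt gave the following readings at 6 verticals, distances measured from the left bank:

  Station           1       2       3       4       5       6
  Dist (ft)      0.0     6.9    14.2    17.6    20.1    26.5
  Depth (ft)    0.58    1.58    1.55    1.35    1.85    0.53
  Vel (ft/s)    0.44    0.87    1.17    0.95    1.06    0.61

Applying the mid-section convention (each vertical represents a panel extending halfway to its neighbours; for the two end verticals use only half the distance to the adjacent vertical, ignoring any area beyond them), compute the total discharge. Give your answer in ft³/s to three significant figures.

33.9 ft³/s

w_1 = (6.9 − 0.0)/2 = 3.45 ft; q_1 = 0.44 × 0.58 × 3.45 = 0.8804 ft³/s
w_2 = (14.2 − 0.0)/2 = 7.1 ft; q_2 = 0.87 × 1.58 × 7.1 = 9.760 ft³/s
w_3 = (17.6 − 6.9)/2 = 5.35 ft; q_3 = 1.17 × 1.55 × 5.35 = 9.702 ft³/s
w_4 = (20.1 − 14.2)/2 = 2.95 ft; q_4 = 0.95 × 1.35 × 2.95 = 3.783 ft³/s
w_5 = (26.5 − 17.6)/2 = 4.45 ft; q_5 = 1.06 × 1.85 × 4.45 = 8.726 ft³/s
w_6 = (26.5 − 20.1)/2 = 3.2 ft; q_6 = 0.61 × 0.53 × 3.2 = 1.035 ft³/s
Q = Σ qᵢ = 33.89 ft³/s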